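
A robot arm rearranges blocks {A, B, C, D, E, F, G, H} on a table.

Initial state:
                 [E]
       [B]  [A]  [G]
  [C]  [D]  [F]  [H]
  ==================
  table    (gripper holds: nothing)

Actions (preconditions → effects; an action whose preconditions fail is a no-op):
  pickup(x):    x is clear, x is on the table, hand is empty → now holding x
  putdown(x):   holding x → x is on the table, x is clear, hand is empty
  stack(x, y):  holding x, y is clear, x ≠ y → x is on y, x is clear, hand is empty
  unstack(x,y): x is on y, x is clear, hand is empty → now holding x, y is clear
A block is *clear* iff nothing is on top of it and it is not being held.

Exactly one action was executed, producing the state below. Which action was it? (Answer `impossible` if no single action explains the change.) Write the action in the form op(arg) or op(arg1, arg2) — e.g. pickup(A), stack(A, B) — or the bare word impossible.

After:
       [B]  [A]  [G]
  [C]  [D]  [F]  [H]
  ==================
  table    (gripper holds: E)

target: towers=[C; D/B; F/A; H/G] holding=E
     unstack(A, F) → towers=[C; D/B; F; H/G/E] holding=A
     unstack(E, G) → towers=[C; D/B; F/A; H/G] holding=E  ← match
     unstack(B, D) → towers=[C; D; F/A; H/G/E] holding=B
         pickup(C) → towers=[D/B; F/A; H/G/E] holding=C

unstack(E, G)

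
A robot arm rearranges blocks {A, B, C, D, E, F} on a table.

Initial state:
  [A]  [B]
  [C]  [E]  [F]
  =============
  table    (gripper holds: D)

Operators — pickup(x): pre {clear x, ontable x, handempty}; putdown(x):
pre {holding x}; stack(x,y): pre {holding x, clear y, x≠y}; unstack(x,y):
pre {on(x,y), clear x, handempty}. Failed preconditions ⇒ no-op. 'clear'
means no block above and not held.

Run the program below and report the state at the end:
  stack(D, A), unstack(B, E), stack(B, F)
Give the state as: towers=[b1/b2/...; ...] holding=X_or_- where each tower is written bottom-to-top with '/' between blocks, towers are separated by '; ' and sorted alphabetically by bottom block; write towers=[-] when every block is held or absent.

towers=[C/A/D; E; F/B] holding=-

step 1 (stack(D, A)): towers=[C/A/D; E/B; F] holding=-
step 2 (unstack(B, E)): towers=[C/A/D; E; F] holding=B
step 3 (stack(B, F)): towers=[C/A/D; E; F/B] holding=-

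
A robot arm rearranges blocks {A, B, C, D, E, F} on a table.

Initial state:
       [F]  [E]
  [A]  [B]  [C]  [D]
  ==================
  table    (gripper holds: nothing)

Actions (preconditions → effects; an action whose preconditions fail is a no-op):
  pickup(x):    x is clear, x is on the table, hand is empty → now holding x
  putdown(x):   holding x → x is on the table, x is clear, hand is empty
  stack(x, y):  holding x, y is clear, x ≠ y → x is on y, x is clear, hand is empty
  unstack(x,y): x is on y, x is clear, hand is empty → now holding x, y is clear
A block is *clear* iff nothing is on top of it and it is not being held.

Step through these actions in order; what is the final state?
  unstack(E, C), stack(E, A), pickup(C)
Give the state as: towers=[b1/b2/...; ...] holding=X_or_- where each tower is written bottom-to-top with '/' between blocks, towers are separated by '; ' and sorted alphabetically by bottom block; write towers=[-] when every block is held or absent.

towers=[A/E; B/F; D] holding=C

step 1 (unstack(E, C)): towers=[A; B/F; C; D] holding=E
step 2 (stack(E, A)): towers=[A/E; B/F; C; D] holding=-
step 3 (pickup(C)): towers=[A/E; B/F; D] holding=C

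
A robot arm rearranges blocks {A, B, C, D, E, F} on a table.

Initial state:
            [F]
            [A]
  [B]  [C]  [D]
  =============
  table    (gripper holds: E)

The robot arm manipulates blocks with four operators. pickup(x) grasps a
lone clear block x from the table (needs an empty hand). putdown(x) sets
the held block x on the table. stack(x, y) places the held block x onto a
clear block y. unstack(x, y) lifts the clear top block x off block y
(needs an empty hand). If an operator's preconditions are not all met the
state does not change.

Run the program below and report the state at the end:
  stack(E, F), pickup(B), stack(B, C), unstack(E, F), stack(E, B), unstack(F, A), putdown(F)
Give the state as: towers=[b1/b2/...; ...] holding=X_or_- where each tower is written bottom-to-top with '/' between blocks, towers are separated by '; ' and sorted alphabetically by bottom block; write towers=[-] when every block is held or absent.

step 1 (stack(E, F)): towers=[B; C; D/A/F/E] holding=-
step 2 (pickup(B)): towers=[C; D/A/F/E] holding=B
step 3 (stack(B, C)): towers=[C/B; D/A/F/E] holding=-
step 4 (unstack(E, F)): towers=[C/B; D/A/F] holding=E
step 5 (stack(E, B)): towers=[C/B/E; D/A/F] holding=-
step 6 (unstack(F, A)): towers=[C/B/E; D/A] holding=F
step 7 (putdown(F)): towers=[C/B/E; D/A; F] holding=-

towers=[C/B/E; D/A; F] holding=-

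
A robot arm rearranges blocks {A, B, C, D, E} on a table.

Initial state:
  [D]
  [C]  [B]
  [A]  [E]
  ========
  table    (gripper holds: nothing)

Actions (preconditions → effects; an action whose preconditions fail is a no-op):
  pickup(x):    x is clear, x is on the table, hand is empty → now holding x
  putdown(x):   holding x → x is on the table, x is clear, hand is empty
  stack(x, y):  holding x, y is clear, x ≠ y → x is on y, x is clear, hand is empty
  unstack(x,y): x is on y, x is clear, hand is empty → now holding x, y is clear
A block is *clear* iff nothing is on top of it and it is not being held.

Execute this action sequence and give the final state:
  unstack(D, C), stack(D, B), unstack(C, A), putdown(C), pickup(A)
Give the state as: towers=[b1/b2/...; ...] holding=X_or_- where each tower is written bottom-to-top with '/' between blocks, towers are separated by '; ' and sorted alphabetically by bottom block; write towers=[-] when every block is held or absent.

step 1 (unstack(D, C)): towers=[A/C; E/B] holding=D
step 2 (stack(D, B)): towers=[A/C; E/B/D] holding=-
step 3 (unstack(C, A)): towers=[A; E/B/D] holding=C
step 4 (putdown(C)): towers=[A; C; E/B/D] holding=-
step 5 (pickup(A)): towers=[C; E/B/D] holding=A

towers=[C; E/B/D] holding=A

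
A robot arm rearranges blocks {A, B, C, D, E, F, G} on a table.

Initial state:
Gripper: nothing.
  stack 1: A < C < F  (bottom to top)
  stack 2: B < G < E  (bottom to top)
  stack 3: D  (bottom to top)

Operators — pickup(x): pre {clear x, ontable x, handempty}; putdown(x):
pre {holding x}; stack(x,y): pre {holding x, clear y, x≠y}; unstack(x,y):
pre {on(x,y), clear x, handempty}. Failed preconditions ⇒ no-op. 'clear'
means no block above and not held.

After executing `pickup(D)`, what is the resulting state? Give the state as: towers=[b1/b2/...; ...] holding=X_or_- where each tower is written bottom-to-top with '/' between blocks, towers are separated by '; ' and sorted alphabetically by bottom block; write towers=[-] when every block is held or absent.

before: towers=[A/C/F; B/G/E; D] holding=-
pre[pickup(D)]: clear(D) ok, ontable(D) ok, handempty ok
all met → apply pickup(D)
after:  towers=[A/C/F; B/G/E] holding=D

towers=[A/C/F; B/G/E] holding=D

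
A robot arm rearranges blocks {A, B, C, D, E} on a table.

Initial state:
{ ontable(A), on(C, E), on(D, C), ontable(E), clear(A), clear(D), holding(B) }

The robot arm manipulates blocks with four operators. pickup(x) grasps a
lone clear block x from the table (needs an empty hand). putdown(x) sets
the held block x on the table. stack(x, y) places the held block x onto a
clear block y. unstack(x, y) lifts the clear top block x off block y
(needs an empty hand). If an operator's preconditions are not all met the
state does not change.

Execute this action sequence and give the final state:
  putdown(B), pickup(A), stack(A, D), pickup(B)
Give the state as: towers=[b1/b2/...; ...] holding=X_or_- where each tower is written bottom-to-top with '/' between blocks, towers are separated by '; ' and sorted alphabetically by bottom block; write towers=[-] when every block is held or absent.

towers=[E/C/D/A] holding=B

step 1 (putdown(B)): towers=[A; B; E/C/D] holding=-
step 2 (pickup(A)): towers=[B; E/C/D] holding=A
step 3 (stack(A, D)): towers=[B; E/C/D/A] holding=-
step 4 (pickup(B)): towers=[E/C/D/A] holding=B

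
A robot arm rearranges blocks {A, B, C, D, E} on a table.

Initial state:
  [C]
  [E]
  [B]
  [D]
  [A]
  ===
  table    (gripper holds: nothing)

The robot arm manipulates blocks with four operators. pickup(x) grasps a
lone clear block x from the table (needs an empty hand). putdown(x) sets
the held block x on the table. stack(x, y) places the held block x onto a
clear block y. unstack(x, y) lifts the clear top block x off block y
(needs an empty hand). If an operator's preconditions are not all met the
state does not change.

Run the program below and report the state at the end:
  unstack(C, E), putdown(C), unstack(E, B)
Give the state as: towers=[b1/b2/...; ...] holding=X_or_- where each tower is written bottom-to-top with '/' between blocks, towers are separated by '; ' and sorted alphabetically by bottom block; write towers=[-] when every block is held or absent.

towers=[A/D/B; C] holding=E

step 1 (unstack(C, E)): towers=[A/D/B/E] holding=C
step 2 (putdown(C)): towers=[A/D/B/E; C] holding=-
step 3 (unstack(E, B)): towers=[A/D/B; C] holding=E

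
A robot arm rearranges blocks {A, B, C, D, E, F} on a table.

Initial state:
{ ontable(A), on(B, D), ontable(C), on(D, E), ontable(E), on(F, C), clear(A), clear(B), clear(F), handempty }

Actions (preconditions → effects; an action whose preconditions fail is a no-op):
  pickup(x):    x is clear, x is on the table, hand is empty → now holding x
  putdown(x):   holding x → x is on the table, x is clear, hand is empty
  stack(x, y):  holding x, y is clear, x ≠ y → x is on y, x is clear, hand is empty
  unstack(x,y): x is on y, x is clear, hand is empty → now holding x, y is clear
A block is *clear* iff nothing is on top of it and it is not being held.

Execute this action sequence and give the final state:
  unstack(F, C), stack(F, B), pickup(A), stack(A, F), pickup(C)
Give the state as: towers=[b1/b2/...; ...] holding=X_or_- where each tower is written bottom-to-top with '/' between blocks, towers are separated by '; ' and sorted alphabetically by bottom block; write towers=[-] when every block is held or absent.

towers=[E/D/B/F/A] holding=C

step 1 (unstack(F, C)): towers=[A; C; E/D/B] holding=F
step 2 (stack(F, B)): towers=[A; C; E/D/B/F] holding=-
step 3 (pickup(A)): towers=[C; E/D/B/F] holding=A
step 4 (stack(A, F)): towers=[C; E/D/B/F/A] holding=-
step 5 (pickup(C)): towers=[E/D/B/F/A] holding=C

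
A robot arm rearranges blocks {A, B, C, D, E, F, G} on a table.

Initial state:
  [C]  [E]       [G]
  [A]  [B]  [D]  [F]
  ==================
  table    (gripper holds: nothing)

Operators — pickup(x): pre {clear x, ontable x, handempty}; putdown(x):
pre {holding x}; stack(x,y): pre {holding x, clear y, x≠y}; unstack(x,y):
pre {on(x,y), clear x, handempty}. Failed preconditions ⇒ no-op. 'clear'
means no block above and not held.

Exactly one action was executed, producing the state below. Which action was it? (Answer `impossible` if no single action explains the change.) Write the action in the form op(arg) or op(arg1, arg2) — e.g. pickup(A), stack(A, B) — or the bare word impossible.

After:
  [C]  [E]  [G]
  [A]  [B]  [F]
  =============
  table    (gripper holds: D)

pickup(D)

target: towers=[A/C; B/E; F/G] holding=D
     unstack(G, F) → towers=[A/C; B/E; D; F] holding=G
         pickup(D) → towers=[A/C; B/E; F/G] holding=D  ← match
     unstack(E, B) → towers=[A/C; B; D; F/G] holding=E
     unstack(C, A) → towers=[A; B/E; D; F/G] holding=C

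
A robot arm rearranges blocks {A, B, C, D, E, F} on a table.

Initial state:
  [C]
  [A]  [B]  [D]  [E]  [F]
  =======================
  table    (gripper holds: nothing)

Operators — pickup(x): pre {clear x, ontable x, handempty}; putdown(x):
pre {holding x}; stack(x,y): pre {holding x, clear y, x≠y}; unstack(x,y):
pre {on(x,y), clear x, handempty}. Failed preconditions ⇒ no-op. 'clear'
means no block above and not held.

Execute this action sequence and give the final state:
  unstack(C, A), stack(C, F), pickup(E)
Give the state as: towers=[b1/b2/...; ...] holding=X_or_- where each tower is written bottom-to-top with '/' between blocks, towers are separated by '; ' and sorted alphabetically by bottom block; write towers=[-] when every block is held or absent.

towers=[A; B; D; F/C] holding=E

step 1 (unstack(C, A)): towers=[A; B; D; E; F] holding=C
step 2 (stack(C, F)): towers=[A; B; D; E; F/C] holding=-
step 3 (pickup(E)): towers=[A; B; D; F/C] holding=E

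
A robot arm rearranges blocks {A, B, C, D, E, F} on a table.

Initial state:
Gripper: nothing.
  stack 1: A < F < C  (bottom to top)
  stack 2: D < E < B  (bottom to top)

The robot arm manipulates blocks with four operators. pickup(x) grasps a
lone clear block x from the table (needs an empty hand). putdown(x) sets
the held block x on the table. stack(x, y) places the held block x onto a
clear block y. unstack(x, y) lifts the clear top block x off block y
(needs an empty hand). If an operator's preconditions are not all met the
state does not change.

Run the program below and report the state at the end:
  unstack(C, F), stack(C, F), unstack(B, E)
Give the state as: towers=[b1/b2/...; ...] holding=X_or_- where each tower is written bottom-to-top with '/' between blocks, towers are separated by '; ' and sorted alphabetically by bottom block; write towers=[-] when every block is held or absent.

towers=[A/F/C; D/E] holding=B

step 1 (unstack(C, F)): towers=[A/F; D/E/B] holding=C
step 2 (stack(C, F)): towers=[A/F/C; D/E/B] holding=-
step 3 (unstack(B, E)): towers=[A/F/C; D/E] holding=B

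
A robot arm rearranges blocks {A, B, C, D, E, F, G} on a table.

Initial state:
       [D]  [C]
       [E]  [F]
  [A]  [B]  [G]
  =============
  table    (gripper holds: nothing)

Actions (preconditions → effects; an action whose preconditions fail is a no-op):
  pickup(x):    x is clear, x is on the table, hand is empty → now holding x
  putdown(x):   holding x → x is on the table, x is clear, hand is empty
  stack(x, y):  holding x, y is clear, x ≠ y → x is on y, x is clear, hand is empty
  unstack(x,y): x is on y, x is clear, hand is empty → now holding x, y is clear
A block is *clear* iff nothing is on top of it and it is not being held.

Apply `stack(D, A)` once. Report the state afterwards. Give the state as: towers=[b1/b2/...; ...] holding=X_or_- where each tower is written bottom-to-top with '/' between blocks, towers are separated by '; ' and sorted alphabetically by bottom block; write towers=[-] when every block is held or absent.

towers=[A; B/E/D; G/F/C] holding=-

before: towers=[A; B/E/D; G/F/C] holding=-
pre[stack(D, A)]: holding(D) fail, clear(A) ok, D≠A ok
holding(D) unmet → stack(D, A) is a no-op
after:  towers=[A; B/E/D; G/F/C] holding=-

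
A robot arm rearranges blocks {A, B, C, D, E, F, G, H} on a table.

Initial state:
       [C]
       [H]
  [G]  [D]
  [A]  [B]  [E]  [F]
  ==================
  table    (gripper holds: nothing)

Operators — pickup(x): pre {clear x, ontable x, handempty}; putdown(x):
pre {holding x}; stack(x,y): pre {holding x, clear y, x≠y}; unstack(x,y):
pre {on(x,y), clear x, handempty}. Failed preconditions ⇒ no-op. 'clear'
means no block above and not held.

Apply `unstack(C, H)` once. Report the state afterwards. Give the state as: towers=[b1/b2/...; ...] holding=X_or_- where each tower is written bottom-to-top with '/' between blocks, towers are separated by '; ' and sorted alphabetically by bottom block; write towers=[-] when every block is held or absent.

before: towers=[A/G; B/D/H/C; E; F] holding=-
pre[unstack(C, H)]: on(C,H) ✓, clear(C) ✓, handempty ✓
all met → apply unstack(C, H)
after:  towers=[A/G; B/D/H; E; F] holding=C

towers=[A/G; B/D/H; E; F] holding=C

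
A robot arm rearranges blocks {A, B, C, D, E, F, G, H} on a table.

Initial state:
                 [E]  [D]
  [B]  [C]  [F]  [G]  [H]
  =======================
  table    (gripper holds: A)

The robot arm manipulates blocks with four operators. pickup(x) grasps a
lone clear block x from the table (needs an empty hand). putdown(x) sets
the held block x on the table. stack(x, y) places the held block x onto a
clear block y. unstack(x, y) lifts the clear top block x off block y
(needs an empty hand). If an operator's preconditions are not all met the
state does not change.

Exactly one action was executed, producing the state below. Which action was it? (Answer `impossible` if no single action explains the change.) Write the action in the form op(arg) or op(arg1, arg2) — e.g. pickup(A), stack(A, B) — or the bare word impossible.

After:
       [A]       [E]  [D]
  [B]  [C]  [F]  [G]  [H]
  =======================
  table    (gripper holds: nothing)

target: towers=[B; C/A; F; G/E; H/D] holding=-
        putdown(A) → towers=[A; B; C; F; G/E; H/D] holding=-
       stack(A, E) → towers=[B; C; F; G/E/A; H/D] holding=-
       stack(A, B) → towers=[B/A; C; F; G/E; H/D] holding=-
       stack(A, F) → towers=[B; C; F/A; G/E; H/D] holding=-
       stack(A, D) → towers=[B; C; F; G/E; H/D/A] holding=-
       stack(A, C) → towers=[B; C/A; F; G/E; H/D] holding=-  ← match

stack(A, C)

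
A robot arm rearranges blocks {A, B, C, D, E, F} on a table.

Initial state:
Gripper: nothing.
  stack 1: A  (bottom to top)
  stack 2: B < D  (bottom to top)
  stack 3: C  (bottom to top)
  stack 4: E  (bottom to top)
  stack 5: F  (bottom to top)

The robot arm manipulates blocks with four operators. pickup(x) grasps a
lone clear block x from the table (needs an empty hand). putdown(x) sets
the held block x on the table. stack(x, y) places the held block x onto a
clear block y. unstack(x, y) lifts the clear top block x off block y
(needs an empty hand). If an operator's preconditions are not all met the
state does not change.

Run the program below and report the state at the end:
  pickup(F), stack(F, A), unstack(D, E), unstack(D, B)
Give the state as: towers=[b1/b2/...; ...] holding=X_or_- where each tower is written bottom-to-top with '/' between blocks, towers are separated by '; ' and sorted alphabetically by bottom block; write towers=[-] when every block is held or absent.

towers=[A/F; B; C; E] holding=D

step 1 (pickup(F)): towers=[A; B/D; C; E] holding=F
step 2 (stack(F, A)): towers=[A/F; B/D; C; E] holding=-
step 3 (unstack(D, E)) [no-op]: towers=[A/F; B/D; C; E] holding=-
step 4 (unstack(D, B)): towers=[A/F; B; C; E] holding=D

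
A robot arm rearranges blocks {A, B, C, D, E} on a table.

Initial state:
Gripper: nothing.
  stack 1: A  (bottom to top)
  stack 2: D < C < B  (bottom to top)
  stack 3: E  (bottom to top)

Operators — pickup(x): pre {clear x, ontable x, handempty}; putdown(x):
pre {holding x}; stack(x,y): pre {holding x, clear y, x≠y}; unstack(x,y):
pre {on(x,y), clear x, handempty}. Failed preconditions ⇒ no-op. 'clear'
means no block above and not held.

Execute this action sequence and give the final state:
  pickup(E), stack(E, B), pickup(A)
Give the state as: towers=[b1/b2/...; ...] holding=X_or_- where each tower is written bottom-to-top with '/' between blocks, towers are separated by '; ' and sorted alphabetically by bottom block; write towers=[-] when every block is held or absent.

step 1 (pickup(E)): towers=[A; D/C/B] holding=E
step 2 (stack(E, B)): towers=[A; D/C/B/E] holding=-
step 3 (pickup(A)): towers=[D/C/B/E] holding=A

towers=[D/C/B/E] holding=A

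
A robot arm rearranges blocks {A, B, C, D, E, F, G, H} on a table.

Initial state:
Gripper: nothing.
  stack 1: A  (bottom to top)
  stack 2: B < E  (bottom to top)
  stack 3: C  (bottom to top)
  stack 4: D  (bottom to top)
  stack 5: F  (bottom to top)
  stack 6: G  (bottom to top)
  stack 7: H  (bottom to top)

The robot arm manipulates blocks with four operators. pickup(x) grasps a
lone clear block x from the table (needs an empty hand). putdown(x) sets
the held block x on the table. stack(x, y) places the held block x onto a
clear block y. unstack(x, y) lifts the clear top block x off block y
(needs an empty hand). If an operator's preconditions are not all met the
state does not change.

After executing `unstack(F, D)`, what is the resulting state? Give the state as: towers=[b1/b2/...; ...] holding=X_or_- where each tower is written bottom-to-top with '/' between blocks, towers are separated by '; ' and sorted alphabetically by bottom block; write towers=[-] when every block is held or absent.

towers=[A; B/E; C; D; F; G; H] holding=-

before: towers=[A; B/E; C; D; F; G; H] holding=-
pre[unstack(F, D)]: on(F,D) fail, clear(F) ok, handempty ok
on(F,D) unmet → unstack(F, D) is a no-op
after:  towers=[A; B/E; C; D; F; G; H] holding=-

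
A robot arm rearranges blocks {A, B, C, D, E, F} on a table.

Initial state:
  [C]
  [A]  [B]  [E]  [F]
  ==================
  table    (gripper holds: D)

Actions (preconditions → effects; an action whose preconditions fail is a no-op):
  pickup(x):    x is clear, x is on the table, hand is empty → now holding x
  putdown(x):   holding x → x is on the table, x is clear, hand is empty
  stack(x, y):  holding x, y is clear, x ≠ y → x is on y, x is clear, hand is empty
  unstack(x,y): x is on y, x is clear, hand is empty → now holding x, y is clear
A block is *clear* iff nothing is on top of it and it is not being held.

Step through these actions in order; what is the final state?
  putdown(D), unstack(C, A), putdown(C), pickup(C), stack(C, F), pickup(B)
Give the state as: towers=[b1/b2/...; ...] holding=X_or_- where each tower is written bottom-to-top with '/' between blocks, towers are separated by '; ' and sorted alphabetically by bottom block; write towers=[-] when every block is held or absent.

towers=[A; D; E; F/C] holding=B

step 1 (putdown(D)): towers=[A/C; B; D; E; F] holding=-
step 2 (unstack(C, A)): towers=[A; B; D; E; F] holding=C
step 3 (putdown(C)): towers=[A; B; C; D; E; F] holding=-
step 4 (pickup(C)): towers=[A; B; D; E; F] holding=C
step 5 (stack(C, F)): towers=[A; B; D; E; F/C] holding=-
step 6 (pickup(B)): towers=[A; D; E; F/C] holding=B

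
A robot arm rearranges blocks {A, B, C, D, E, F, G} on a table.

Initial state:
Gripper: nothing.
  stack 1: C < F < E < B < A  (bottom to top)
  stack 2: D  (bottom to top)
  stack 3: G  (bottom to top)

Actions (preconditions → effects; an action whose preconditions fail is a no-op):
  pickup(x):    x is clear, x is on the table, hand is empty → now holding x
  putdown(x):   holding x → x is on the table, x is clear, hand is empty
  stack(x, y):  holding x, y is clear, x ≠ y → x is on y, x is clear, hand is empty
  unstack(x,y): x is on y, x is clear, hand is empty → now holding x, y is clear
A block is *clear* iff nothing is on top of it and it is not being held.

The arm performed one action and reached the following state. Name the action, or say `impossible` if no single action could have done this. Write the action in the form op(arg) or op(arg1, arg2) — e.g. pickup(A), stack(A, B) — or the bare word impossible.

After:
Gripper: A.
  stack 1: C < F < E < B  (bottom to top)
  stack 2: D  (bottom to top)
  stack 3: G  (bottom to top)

target: towers=[C/F/E/B; D; G] holding=A
         pickup(G) → towers=[C/F/E/B/A; D] holding=G
         pickup(D) → towers=[C/F/E/B/A; G] holding=D
     unstack(A, B) → towers=[C/F/E/B; D; G] holding=A  ← match

unstack(A, B)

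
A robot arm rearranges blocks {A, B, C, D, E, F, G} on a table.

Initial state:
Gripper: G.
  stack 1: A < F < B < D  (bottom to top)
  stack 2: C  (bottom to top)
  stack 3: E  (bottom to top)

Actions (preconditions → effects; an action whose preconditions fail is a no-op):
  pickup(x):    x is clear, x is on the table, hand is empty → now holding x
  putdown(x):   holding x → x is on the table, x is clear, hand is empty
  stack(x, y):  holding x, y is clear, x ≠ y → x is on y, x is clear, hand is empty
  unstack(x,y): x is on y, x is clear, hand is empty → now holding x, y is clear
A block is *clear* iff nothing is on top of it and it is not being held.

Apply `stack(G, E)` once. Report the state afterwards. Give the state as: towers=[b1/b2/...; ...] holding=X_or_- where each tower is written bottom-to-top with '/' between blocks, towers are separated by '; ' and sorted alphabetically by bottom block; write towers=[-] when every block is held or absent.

towers=[A/F/B/D; C; E/G] holding=-

before: towers=[A/F/B/D; C; E] holding=G
pre[stack(G, E)]: holding(G) ok, clear(E) ok, G≠E ok
all met → apply stack(G, E)
after:  towers=[A/F/B/D; C; E/G] holding=-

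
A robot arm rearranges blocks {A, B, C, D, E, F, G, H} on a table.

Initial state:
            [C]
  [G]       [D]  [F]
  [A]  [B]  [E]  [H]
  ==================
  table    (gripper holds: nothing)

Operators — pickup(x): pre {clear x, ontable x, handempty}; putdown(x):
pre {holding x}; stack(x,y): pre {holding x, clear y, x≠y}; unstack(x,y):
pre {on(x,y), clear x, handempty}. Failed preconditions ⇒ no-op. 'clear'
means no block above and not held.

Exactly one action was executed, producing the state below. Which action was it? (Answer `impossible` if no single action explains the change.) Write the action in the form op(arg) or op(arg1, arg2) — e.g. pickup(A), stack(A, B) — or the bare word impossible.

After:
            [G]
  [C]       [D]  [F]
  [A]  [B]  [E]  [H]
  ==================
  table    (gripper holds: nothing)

impossible

target: towers=[A/C; B; E/D/G; H/F] holding=-
     unstack(G, A) → towers=[A; B; E/D/C; H/F] holding=G
         pickup(B) → towers=[A/G; E/D/C; H/F] holding=B
     unstack(F, H) → towers=[A/G; B; E/D/C; H] holding=F
     unstack(C, D) → towers=[A/G; B; E/D; H/F] holding=C
none of the 4 applicable actions match → impossible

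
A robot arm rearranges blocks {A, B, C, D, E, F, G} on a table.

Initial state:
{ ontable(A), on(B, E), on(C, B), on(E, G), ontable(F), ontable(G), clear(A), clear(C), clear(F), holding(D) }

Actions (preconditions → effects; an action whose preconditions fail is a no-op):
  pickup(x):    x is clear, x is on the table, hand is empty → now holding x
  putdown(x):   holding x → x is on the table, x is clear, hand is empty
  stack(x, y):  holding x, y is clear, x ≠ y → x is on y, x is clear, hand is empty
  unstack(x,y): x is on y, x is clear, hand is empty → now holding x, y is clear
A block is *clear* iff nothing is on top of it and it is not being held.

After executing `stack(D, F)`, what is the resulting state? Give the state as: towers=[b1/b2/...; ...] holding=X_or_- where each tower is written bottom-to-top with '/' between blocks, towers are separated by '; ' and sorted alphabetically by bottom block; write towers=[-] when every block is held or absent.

before: towers=[A; F; G/E/B/C] holding=D
pre[stack(D, F)]: holding(D) yes, clear(F) yes, D≠F yes
all met → apply stack(D, F)
after:  towers=[A; F/D; G/E/B/C] holding=-

towers=[A; F/D; G/E/B/C] holding=-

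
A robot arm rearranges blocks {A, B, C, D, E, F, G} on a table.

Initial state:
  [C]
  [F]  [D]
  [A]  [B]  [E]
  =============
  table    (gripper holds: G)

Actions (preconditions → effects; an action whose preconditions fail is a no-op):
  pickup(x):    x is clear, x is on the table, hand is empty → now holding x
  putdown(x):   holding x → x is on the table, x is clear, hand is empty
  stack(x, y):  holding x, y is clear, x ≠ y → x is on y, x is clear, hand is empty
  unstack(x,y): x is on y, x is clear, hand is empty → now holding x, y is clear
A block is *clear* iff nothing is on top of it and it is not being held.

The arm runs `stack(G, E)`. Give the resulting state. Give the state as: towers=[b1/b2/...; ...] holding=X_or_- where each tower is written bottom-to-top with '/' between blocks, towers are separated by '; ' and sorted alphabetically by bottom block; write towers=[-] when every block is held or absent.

before: towers=[A/F/C; B/D; E] holding=G
pre[stack(G, E)]: holding(G) ✓, clear(E) ✓, G≠E ✓
all met → apply stack(G, E)
after:  towers=[A/F/C; B/D; E/G] holding=-

towers=[A/F/C; B/D; E/G] holding=-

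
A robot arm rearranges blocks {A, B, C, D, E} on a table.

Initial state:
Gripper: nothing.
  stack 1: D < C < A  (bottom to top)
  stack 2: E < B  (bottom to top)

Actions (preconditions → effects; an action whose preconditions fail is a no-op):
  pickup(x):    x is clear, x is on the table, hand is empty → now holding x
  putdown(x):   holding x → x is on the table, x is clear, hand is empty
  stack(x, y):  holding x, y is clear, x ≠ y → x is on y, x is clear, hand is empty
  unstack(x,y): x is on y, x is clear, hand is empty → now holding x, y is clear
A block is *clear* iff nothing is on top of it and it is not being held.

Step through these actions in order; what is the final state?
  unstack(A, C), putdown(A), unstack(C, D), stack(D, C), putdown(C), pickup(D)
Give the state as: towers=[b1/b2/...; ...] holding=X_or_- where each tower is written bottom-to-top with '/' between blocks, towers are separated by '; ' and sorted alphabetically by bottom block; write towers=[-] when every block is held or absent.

step 1 (unstack(A, C)): towers=[D/C; E/B] holding=A
step 2 (putdown(A)): towers=[A; D/C; E/B] holding=-
step 3 (unstack(C, D)): towers=[A; D; E/B] holding=C
step 4 (stack(D, C)) [no-op]: towers=[A; D; E/B] holding=C
step 5 (putdown(C)): towers=[A; C; D; E/B] holding=-
step 6 (pickup(D)): towers=[A; C; E/B] holding=D

towers=[A; C; E/B] holding=D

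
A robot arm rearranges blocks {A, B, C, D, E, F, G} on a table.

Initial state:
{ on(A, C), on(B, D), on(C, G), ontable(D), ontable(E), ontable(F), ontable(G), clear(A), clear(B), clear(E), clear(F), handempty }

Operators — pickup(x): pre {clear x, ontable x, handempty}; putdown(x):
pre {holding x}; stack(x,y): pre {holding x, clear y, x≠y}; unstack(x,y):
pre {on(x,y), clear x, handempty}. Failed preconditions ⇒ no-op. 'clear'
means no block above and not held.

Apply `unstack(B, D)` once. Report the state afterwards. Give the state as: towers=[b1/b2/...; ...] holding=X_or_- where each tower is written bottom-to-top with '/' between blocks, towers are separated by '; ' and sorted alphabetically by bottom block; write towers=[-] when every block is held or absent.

towers=[D; E; F; G/C/A] holding=B

before: towers=[D/B; E; F; G/C/A] holding=-
pre[unstack(B, D)]: on(B,D) ✓, clear(B) ✓, handempty ✓
all met → apply unstack(B, D)
after:  towers=[D; E; F; G/C/A] holding=B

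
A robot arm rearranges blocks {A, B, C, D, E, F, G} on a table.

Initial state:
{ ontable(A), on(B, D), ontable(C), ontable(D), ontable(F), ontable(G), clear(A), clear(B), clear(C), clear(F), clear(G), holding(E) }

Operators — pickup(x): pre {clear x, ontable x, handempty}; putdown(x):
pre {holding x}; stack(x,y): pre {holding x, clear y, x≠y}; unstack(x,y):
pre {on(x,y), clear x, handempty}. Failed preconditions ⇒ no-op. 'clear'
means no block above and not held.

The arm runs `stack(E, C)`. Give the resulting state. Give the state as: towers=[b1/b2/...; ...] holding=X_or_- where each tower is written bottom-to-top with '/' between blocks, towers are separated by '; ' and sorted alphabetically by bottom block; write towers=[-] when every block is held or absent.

towers=[A; C/E; D/B; F; G] holding=-

before: towers=[A; C; D/B; F; G] holding=E
pre[stack(E, C)]: holding(E) yes, clear(C) yes, E≠C yes
all met → apply stack(E, C)
after:  towers=[A; C/E; D/B; F; G] holding=-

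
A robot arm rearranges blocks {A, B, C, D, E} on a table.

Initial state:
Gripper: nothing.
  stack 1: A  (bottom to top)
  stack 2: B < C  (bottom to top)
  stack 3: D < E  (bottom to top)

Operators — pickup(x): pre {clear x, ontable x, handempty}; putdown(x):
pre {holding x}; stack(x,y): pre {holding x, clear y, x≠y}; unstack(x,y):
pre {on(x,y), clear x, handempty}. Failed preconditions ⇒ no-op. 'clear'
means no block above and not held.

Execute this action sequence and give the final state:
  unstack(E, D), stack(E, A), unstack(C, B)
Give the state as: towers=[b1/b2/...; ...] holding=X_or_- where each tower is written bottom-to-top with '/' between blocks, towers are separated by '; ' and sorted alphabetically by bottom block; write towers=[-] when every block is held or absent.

step 1 (unstack(E, D)): towers=[A; B/C; D] holding=E
step 2 (stack(E, A)): towers=[A/E; B/C; D] holding=-
step 3 (unstack(C, B)): towers=[A/E; B; D] holding=C

towers=[A/E; B; D] holding=C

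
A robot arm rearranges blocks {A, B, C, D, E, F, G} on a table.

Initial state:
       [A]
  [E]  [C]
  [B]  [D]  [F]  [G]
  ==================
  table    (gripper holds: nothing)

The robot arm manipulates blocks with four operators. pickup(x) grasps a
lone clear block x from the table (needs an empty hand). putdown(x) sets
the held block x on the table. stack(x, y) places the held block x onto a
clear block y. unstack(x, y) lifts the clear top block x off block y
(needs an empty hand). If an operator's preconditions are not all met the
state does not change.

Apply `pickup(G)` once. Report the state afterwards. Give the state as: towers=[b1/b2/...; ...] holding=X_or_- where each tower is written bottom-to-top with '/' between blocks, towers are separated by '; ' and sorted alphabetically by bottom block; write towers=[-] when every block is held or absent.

towers=[B/E; D/C/A; F] holding=G

before: towers=[B/E; D/C/A; F; G] holding=-
pre[pickup(G)]: clear(G) ok, ontable(G) ok, handempty ok
all met → apply pickup(G)
after:  towers=[B/E; D/C/A; F] holding=G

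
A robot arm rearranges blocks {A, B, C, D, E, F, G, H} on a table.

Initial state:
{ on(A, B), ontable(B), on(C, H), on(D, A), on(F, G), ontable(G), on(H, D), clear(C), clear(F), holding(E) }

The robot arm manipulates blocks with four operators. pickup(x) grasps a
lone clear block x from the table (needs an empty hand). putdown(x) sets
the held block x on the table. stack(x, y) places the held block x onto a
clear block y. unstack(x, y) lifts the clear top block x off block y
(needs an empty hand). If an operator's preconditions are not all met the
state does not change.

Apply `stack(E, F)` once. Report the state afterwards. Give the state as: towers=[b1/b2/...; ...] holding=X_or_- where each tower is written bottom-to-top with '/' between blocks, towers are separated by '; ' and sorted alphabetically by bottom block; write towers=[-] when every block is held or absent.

before: towers=[B/A/D/H/C; G/F] holding=E
pre[stack(E, F)]: holding(E) ✓, clear(F) ✓, E≠F ✓
all met → apply stack(E, F)
after:  towers=[B/A/D/H/C; G/F/E] holding=-

towers=[B/A/D/H/C; G/F/E] holding=-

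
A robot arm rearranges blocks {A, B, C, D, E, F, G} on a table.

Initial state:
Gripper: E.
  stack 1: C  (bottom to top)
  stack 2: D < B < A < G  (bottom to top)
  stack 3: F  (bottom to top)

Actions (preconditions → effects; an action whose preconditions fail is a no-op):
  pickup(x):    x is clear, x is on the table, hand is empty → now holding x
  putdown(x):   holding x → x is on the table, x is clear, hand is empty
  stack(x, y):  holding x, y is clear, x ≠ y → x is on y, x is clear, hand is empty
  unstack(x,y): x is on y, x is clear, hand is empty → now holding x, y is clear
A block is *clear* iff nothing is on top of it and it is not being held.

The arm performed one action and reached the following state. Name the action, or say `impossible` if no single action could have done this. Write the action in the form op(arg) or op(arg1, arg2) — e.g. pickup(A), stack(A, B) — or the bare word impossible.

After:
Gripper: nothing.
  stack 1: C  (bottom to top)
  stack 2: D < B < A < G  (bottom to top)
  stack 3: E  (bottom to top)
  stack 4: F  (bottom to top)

putdown(E)

target: towers=[C; D/B/A/G; E; F] holding=-
        putdown(E) → towers=[C; D/B/A/G; E; F] holding=-  ← match
       stack(E, F) → towers=[C; D/B/A/G; F/E] holding=-
       stack(E, G) → towers=[C; D/B/A/G/E; F] holding=-
       stack(E, C) → towers=[C/E; D/B/A/G; F] holding=-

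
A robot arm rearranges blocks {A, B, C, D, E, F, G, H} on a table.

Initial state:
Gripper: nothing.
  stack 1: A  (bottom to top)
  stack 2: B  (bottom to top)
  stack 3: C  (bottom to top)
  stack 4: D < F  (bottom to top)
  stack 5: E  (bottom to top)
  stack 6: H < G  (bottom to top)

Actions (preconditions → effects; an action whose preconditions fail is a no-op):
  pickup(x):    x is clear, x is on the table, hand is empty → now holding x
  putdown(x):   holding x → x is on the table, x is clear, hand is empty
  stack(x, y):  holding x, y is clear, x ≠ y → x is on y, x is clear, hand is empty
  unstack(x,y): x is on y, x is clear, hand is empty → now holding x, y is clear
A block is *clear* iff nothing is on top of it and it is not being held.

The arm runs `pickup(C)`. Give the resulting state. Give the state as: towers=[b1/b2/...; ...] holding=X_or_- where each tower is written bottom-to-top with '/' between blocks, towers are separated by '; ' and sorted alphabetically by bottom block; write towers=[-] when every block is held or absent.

before: towers=[A; B; C; D/F; E; H/G] holding=-
pre[pickup(C)]: clear(C) ✓, ontable(C) ✓, handempty ✓
all met → apply pickup(C)
after:  towers=[A; B; D/F; E; H/G] holding=C

towers=[A; B; D/F; E; H/G] holding=C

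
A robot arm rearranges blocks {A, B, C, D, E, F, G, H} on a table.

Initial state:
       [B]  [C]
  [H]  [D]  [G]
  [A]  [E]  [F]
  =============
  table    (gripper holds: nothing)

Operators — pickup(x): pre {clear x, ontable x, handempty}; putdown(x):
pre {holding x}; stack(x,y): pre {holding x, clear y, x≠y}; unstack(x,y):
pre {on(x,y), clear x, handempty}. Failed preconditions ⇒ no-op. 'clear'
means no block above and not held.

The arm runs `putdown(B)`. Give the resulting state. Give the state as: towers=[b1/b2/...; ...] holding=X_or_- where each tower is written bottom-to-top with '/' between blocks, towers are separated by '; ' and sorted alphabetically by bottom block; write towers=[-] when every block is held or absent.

towers=[A/H; E/D/B; F/G/C] holding=-

before: towers=[A/H; E/D/B; F/G/C] holding=-
pre[putdown(B)]: holding(B) ✗
holding(B) unmet → putdown(B) is a no-op
after:  towers=[A/H; E/D/B; F/G/C] holding=-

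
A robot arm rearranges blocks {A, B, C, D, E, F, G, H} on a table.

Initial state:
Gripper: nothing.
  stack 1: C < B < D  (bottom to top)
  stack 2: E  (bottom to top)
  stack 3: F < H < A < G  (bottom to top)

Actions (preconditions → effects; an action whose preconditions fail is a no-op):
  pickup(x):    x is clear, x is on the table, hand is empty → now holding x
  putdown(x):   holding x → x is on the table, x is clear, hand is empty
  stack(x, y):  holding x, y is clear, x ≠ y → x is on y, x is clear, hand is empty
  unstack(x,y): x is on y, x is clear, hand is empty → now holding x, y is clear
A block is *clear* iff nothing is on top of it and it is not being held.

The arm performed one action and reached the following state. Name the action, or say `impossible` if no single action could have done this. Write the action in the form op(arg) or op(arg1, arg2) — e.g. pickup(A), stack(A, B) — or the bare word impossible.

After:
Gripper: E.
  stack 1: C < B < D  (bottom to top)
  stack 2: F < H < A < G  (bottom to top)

pickup(E)

target: towers=[C/B/D; F/H/A/G] holding=E
     unstack(G, A) → towers=[C/B/D; E; F/H/A] holding=G
         pickup(E) → towers=[C/B/D; F/H/A/G] holding=E  ← match
     unstack(D, B) → towers=[C/B; E; F/H/A/G] holding=D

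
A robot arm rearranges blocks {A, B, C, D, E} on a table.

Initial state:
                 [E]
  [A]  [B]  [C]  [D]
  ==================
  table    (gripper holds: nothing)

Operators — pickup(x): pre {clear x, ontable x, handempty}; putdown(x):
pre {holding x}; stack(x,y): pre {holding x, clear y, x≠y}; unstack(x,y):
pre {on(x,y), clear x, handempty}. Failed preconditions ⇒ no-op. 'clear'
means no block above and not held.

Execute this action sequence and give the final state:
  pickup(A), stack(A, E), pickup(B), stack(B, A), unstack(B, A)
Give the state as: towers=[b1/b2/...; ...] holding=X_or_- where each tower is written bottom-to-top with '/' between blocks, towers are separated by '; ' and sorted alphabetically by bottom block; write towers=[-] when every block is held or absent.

step 1 (pickup(A)): towers=[B; C; D/E] holding=A
step 2 (stack(A, E)): towers=[B; C; D/E/A] holding=-
step 3 (pickup(B)): towers=[C; D/E/A] holding=B
step 4 (stack(B, A)): towers=[C; D/E/A/B] holding=-
step 5 (unstack(B, A)): towers=[C; D/E/A] holding=B

towers=[C; D/E/A] holding=B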